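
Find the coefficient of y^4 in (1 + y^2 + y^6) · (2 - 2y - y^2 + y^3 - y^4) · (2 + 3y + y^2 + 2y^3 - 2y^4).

(1 + y^2 + y^6) has coefficients 1,0,1,0,0 for degrees 0…4.
(2 - 2y - y^2 + y^3 - y^4) has coefficients 2,-2,-1,1,-1 for degrees 0…4.
Finally multiplying by (2 + 3y + y^2 + 2y^3 - 2y^4), the product of all factors after the first has coefficients 4,2,-6,1,-8 for degrees 0…4.
[y^4] = 1·(-8) + 1·(-6) = -14.

-14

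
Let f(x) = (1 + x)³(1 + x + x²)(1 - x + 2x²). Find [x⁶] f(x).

7

(1 + x)³ has coefficients 1,3,3,1 for degrees 0…3.
(1 + x + x²) has coefficients 1,1,1,0,0,0,0 for degrees 0…6.
Finally multiplying by (1 - x + 2x²), the product of all factors after the first has coefficients 1,0,2,1,2,0,0 for degrees 0…6.
[x⁶] = 1·0 + 3·0 + 3·2 + 1·1 = 7.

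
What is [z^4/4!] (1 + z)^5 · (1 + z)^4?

3024

The EGF product rule gives c_4 = Σ_{k_1+k_2=4} C(4; k_1,k_2) · ∏ g_i(k_i), where (1+z)^5 gives the falling factorial (5)_k; (1+z)^4 gives the falling factorial (4)_k.
g_1(k) for k = 0…4: 1, 5, 20, 60, 120.
g_2(k) for k = 0…4: 1, 4, 12, 24, 24.
c_4 = Σ_k C(4,k)·g_1(k)·g_2(4−k) = 1·1·24 + 4·5·24 + 6·20·12 + 4·60·4 + 1·120·1 = 24 + 480 + 1440 + 960 + 120 = 3024.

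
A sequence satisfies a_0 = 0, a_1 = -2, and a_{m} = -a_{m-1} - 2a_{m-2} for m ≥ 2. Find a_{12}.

The ordinary generating function has denominator 1 + z + 2z^2.
Iterating the recurrence: a_0,…,a_{12} = 0, -2, 2, 2, -6, 2, 10, -14, -6, 34, -22, -46, 90.

90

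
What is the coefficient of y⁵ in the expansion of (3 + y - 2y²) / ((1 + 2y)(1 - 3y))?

428

The denominator gives the recurrence a_n = a_(n−1) + 6a_(n−2) for n ≥ 3; the numerator fixes a_0 = 3, a_1 = 4, a_2 = 20.
Iterating: 3, 4, 20, 44, 164, 428, so a_5 = 428.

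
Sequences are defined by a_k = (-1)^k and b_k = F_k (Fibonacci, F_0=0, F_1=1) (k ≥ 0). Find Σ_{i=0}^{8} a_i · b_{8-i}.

The convolution is the t^8 coefficient of A(t)B(t).
Σ = 1·21 − 1·13 + 1·8 − 1·5 + 1·3 − 1·2 + 1·1 − 1·1 + 1·0 = 12.

12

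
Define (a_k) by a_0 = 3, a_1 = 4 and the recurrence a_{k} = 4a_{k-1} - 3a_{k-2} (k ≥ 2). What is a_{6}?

367

The ordinary generating function has denominator 1 - 4y + 3y^2.
Iterating the recurrence: a_0,…,a_{6} = 3, 4, 7, 16, 43, 124, 367.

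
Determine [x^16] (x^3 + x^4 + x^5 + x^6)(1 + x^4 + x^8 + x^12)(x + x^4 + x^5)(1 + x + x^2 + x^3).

(x^3 + x^4 + x^5 + x^6) has coefficients 0,0,0,1,1,1,1 for degrees 0…6.
(1 + x^4 + x^8 + x^12) has coefficients 1,0,0,0,1,0,0,0,1,0,0,0,1,0,0,0,0 for degrees 0…16.
Multiplying by (x + x^4 + x^5) gives running coefficients 0,1,0,0,1,2,0,0,1,2,0,0,1,2,0,0,1 for degrees 0…16.
Finally multiplying by (1 + x + x^2 + x^3), the product of all factors after the first has coefficients 0,1,1,1,2,3,3,3,3,3,3,3,3,3,3,3,3 for degrees 0…16.
[x^16] = 1·3 + 1·3 + 1·3 + 1·3 = 12.

12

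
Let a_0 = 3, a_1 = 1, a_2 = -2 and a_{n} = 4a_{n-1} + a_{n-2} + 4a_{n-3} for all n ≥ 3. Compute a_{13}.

The ordinary generating function has denominator 1 - 4x - x^2 - 4x^3.
Iterating the recurrence: a_0,…,a_{13} = 3, 1, -2, 5, 22, 85, 382, 1701, 7526, 33333, 147662, 654085, 2897334, 12834069.

12834069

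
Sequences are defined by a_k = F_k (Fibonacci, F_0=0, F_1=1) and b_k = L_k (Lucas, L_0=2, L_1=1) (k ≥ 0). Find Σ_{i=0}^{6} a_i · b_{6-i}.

The convolution is the t^6 coefficient of A(t)B(t).
Σ = 0·18 + 1·11 + 1·7 + 2·4 + 3·3 + 5·1 + 8·2 = 56.

56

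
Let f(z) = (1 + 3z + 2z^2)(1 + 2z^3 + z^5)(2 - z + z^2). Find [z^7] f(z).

(1 + 3z + 2z^2) has coefficients 1,3,2 for degrees 0…2.
(1 + 2z^3 + z^5) has coefficients 1,0,0,2,0,1,0,0 for degrees 0…7.
Finally multiplying by (2 - z + z^2), the product of all factors after the first has coefficients 2,-1,1,4,-2,4,-1,1 for degrees 0…7.
[z^7] = 1·1 + 3·(-1) + 2·4 = 6.

6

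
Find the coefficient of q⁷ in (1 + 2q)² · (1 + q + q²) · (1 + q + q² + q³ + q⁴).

12

(1 + 2q)² has coefficients 1,4,4 for degrees 0…2.
(1 + q + q²) has coefficients 1,1,1,0,0,0,0,0 for degrees 0…7.
Finally multiplying by (1 + q + q² + q³ + q⁴), the product of all factors after the first has coefficients 1,2,3,3,3,2,1,0 for degrees 0…7.
[q⁷] = 1·0 + 4·1 + 4·2 = 12.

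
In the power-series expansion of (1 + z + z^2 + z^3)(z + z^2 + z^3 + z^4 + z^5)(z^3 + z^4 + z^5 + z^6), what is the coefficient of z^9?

14

(1 + z + z^2 + z^3) has coefficients 1,1,1,1 for degrees 0…3.
(z + z^2 + z^3 + z^4 + z^5) has coefficients 0,1,1,1,1,1,0,0,0,0 for degrees 0…9.
Finally multiplying by (z^3 + z^4 + z^5 + z^6), the product of all factors after the first has coefficients 0,0,0,0,1,2,3,4,4,3 for degrees 0…9.
[z^9] = 1·3 + 1·4 + 1·4 + 1·3 = 14.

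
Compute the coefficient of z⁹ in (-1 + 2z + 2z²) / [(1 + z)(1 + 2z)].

1535

The denominator gives the recurrence a_n = −3a_(n−1) − 2a_(n−2) for n ≥ 3; the numerator fixes a_0 = -1, a_1 = 5, a_2 = -11.
Iterating: -1, 5, -11, 23, -47, 95, -191, 383, -767, 1535, so a_9 = 1535.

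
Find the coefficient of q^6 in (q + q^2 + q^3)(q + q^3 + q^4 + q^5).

(q + q^2 + q^3) has coefficients 0,1,1,1 for degrees 0…3.
(q + q^3 + q^4 + q^5) has coefficients 0,1,0,1,1,1,0 for degrees 0…6.
[q^6] = 1·1 + 1·1 + 1·1 = 3.

3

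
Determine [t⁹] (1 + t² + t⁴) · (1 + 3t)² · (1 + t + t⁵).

(1 + t² + t⁴) has coefficients 1,0,1,0,1 for degrees 0…4.
(1 + 3t)² has coefficients 1,6,9,0,0,0,0,0,0,0 for degrees 0…9.
Finally multiplying by (1 + t + t⁵), the product of all factors after the first has coefficients 1,7,15,9,0,1,6,9,0,0 for degrees 0…9.
[t⁹] = 1·0 + 1·9 + 1·1 = 10.

10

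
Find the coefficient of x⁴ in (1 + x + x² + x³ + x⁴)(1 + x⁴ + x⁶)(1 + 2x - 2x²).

(1 + x + x² + x³ + x⁴) has coefficients 1,1,1,1,1 for degrees 0…4.
(1 + x⁴ + x⁶) has coefficients 1,0,0,0,1 for degrees 0…4.
Finally multiplying by (1 + 2x - 2x²), the product of all factors after the first has coefficients 1,2,-2,0,1 for degrees 0…4.
[x⁴] = 1·1 + 1·0 + 1·(-2) + 1·2 + 1·1 = 2.

2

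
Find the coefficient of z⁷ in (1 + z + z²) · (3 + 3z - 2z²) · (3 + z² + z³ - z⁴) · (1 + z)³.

-20

(1 + z + z²) has coefficients 1,1,1 for degrees 0…2.
(3 + 3z - 2z²) has coefficients 3,3,-2,0,0,0,0,0 for degrees 0…7.
Multiplying by (3 + z² + z³ - z⁴) gives running coefficients 9,9,-3,6,-2,-5,2,0 for degrees 0…7.
Finally multiplying by (1 + z)³, the product of all factors after the first has coefficients 9,36,51,33,16,4,-13,-11 for degrees 0…7.
[z⁷] = 1·(-11) + 1·(-13) + 1·4 = -20.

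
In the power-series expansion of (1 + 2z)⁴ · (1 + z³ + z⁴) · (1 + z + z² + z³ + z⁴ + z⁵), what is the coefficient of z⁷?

218

(1 + 2z)⁴ has coefficients 1,8,24,32,16 for degrees 0…4.
(1 + z³ + z⁴) has coefficients 1,0,0,1,1,0,0,0 for degrees 0…7.
Finally multiplying by (1 + z + z² + z³ + z⁴ + z⁵), the product of all factors after the first has coefficients 1,1,1,2,3,3,2,2 for degrees 0…7.
[z⁷] = 1·2 + 8·2 + 24·3 + 32·3 + 16·2 = 218.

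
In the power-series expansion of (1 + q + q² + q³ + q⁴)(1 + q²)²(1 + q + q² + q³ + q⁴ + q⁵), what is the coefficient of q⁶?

17

(1 + q + q² + q³ + q⁴) has coefficients 1,1,1,1,1 for degrees 0…4.
(1 + q²)² has coefficients 1,0,2,0,1,0,0 for degrees 0…6.
Finally multiplying by (1 + q + q² + q³ + q⁴ + q⁵), the product of all factors after the first has coefficients 1,1,3,3,4,4,3 for degrees 0…6.
[q⁶] = 1·3 + 1·4 + 1·4 + 1·3 + 1·3 = 17.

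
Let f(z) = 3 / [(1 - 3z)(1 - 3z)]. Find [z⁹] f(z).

590490

The denominator gives the recurrence a_n = 6a_(n−1) − 9a_(n−2) for n ≥ 2; the numerator fixes a_0 = 3, a_1 = 18.
Iterating: 3, 18, 81, 324, 1215, 4374, 15309, 52488, 177147, 590490, so a_9 = 590490.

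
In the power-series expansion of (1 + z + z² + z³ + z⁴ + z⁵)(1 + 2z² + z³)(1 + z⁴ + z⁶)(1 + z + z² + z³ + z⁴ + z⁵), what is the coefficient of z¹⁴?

30

(1 + z + z² + z³ + z⁴ + z⁵) has coefficients 1,1,1,1,1,1 for degrees 0…5.
(1 + 2z² + z³) has coefficients 1,0,2,1,0,0,0,0,0,0,0,0,0,0,0 for degrees 0…14.
Multiplying by (1 + z⁴ + z⁶) gives running coefficients 1,0,2,1,1,0,3,1,2,1,0,0,0,0,0 for degrees 0…14.
Finally multiplying by (1 + z + z² + z³ + z⁴ + z⁵), the product of all factors after the first has coefficients 1,1,3,4,5,5,7,8,8,8,7,7,4,3,1 for degrees 0…14.
[z¹⁴] = 1·1 + 1·3 + 1·4 + 1·7 + 1·7 + 1·8 = 30.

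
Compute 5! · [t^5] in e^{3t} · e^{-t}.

The EGF product rule gives c_5 = Σ_{k_1+k_2=5} C(5; k_1,k_2) · ∏ g_i(k_i), where e^{3t} gives (3)^k; e^{-t} gives (-1)^k.
g_1(k) for k = 0…5: 1, 3, 9, 27, 81, 243.
g_2(k) for k = 0…5: 1, -1, 1, -1, 1, -1.
c_5 = Σ_k C(5,k)·g_1(k)·g_2(5−k) = 1·1·(-1) + 5·3·1 + 10·9·(-1) + 10·27·1 + 5·81·(-1) + 1·243·1 = −1 + 15 − 90 + 270 − 405 + 243 = 32.

32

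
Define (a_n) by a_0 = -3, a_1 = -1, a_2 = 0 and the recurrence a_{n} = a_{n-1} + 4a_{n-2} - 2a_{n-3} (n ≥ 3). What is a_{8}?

136

The ordinary generating function has denominator 1 - q - 4q^2 + 2q^3.
Iterating the recurrence: a_0,…,a_{8} = -3, -1, 0, 2, 4, 12, 24, 64, 136.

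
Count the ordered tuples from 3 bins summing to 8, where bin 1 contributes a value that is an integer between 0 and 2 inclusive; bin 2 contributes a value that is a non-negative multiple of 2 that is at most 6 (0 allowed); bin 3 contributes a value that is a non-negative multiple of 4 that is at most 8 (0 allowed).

The generating function for the choices is (1 + t + t²)·(1 + t² + t⁴ + t⁶)·(1 + t⁴ + t⁸); the count is [t⁸].
(1 + t + t²) has coefficients 1,1,1 for degrees 0…2.
(1 + t² + t⁴ + t⁶) has coefficients 1,0,1,0,1,0,1,0,0 for degrees 0…8.
Finally multiplying by (1 + t⁴ + t⁸), the product of all factors after the first has coefficients 1,0,1,0,2,0,2,0,2 for degrees 0…8.
[t⁸] = 1·2 + 1·0 + 1·2 = 4.

4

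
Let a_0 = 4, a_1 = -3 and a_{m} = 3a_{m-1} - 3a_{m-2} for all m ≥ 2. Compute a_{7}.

81

The ordinary generating function has denominator 1 - 3x + 3x^2.
Iterating the recurrence: a_0,…,a_{7} = 4, -3, -21, -54, -99, -135, -108, 81.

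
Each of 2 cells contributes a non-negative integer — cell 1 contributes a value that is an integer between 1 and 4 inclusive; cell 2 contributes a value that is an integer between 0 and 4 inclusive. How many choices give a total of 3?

3

The generating function for the choices is (z + z^2 + z^3 + z^4)·(1 + z + z^2 + z^3 + z^4); the count is [z^3].
(z + z^2 + z^3 + z^4) has coefficients 0,1,1,1 for degrees 0…3.
(1 + z + z^2 + z^3 + z^4) has coefficients 1,1,1,1 for degrees 0…3.
[z^3] = 1·1 + 1·1 + 1·1 = 3.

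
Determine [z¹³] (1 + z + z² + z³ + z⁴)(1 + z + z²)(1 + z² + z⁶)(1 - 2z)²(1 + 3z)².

52

(1 + z + z² + z³ + z⁴) has coefficients 1,1,1,1,1 for degrees 0…4.
(1 + z + z²) has coefficients 1,1,1,0,0,0,0,0,0,0,0,0,0,0 for degrees 0…13.
Multiplying by (1 + z² + z⁶) gives running coefficients 1,1,2,1,1,0,1,1,1,0,0,0,0,0 for degrees 0…13.
Multiplying by (1 - 2z)² gives running coefficients 1,-3,2,-3,5,0,5,-3,1,0,4,0,0,0 for degrees 0…13.
Finally multiplying by (1 + 3z)², the product of all factors after the first has coefficients 1,3,-7,-18,5,3,50,27,28,-21,13,24,36,0 for degrees 0…13.
[z¹³] = 1·0 + 1·36 + 1·24 + 1·13 + 1·(-21) = 52.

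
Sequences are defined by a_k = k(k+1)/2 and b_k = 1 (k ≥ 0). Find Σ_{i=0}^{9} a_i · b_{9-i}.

165

This is [x^9] in the product of the two ordinary generating functions.
Σ = 0·1 + 1·1 + 3·1 + 6·1 + 10·1 + 15·1 + 21·1 + 28·1 + 36·1 + 45·1 = 165.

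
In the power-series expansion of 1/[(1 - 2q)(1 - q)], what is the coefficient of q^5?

The denominator gives the recurrence a_n = 3a_(n−1) − 2a_(n−2) for n ≥ 2; the numerator fixes a_0 = 1, a_1 = 3.
Iterating: 1, 3, 7, 15, 31, 63, so a_5 = 63.

63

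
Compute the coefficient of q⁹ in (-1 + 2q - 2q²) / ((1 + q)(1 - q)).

The denominator gives the recurrence a_n = a_(n−2) for n ≥ 3; the numerator fixes a_0 = -1, a_1 = 2, a_2 = -3.
Iterating: -1, 2, -3, 2, -3, 2, -3, 2, -3, 2, so a_9 = 2.

2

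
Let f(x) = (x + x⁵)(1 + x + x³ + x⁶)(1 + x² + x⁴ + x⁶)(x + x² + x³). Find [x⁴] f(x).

3

(x + x⁵) has coefficients 0,1,0,0,0 for degrees 0…4.
(1 + x + x³ + x⁶) has coefficients 1,1,0,1,0 for degrees 0…4.
Multiplying by (1 + x² + x⁴ + x⁶) gives running coefficients 1,1,1,2,1 for degrees 0…4.
Finally multiplying by (x + x² + x³), the product of all factors after the first has coefficients 0,1,2,3,4 for degrees 0…4.
[x⁴] = 1·3 = 3.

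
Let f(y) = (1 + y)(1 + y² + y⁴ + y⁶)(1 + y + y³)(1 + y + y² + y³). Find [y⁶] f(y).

12

(1 + y) has coefficients 1,1 for degrees 0…1.
(1 + y² + y⁴ + y⁶) has coefficients 1,0,1,0,1,0,1 for degrees 0…6.
Multiplying by (1 + y + y³) gives running coefficients 1,1,1,2,1,2,1 for degrees 0…6.
Finally multiplying by (1 + y + y² + y³), the product of all factors after the first has coefficients 1,2,3,5,5,6,6 for degrees 0…6.
[y⁶] = 1·6 + 1·6 = 12.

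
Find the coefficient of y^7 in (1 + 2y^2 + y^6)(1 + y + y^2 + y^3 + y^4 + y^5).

3

(1 + 2y^2 + y^6) has coefficients 1,0,2,0,0,0,1 for degrees 0…6.
(1 + y + y^2 + y^3 + y^4 + y^5) has coefficients 1,1,1,1,1,1,0,0 for degrees 0…7.
[y^7] = 1·0 + 2·1 + 1·1 = 3.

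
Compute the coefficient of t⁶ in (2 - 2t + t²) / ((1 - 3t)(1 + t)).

The denominator gives the recurrence a_n = 2a_(n−1) + 3a_(n−2) for n ≥ 3; the numerator fixes a_0 = 2, a_1 = 2, a_2 = 11.
Iterating: 2, 2, 11, 28, 89, 262, 791, so a_6 = 791.

791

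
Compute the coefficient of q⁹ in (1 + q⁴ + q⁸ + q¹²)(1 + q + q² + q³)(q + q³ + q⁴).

(1 + q⁴ + q⁸ + q¹²) has coefficients 1,0,0,0,1,0,0,0,1,0 for degrees 0…9.
(1 + q + q² + q³) has coefficients 1,1,1,1,0,0,0,0,0,0 for degrees 0…9.
Finally multiplying by (q + q³ + q⁴), the product of all factors after the first has coefficients 0,1,1,2,3,2,2,1,0,0 for degrees 0…9.
[q⁹] = 1·0 + 1·2 + 1·1 = 3.

3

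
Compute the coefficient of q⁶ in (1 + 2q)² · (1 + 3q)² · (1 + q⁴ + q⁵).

47

(1 + 2q)² has coefficients 1,4,4 for degrees 0…2.
(1 + 3q)² has coefficients 1,6,9,0,0,0,0 for degrees 0…6.
Finally multiplying by (1 + q⁴ + q⁵), the product of all factors after the first has coefficients 1,6,9,0,1,7,15 for degrees 0…6.
[q⁶] = 1·15 + 4·7 + 4·1 = 47.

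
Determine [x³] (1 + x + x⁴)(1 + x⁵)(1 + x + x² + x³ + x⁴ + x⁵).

2

(1 + x + x⁴) has coefficients 1,1,0,0 for degrees 0…3.
(1 + x⁵) has coefficients 1,0,0,0 for degrees 0…3.
Finally multiplying by (1 + x + x² + x³ + x⁴ + x⁵), the product of all factors after the first has coefficients 1,1,1,1 for degrees 0…3.
[x³] = 1·1 + 1·1 = 2.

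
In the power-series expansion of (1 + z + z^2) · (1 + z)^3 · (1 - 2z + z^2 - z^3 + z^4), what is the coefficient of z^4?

-6

(1 + z + z^2) has coefficients 1,1,1 for degrees 0…2.
(1 + z)^3 has coefficients 1,3,3,1,0 for degrees 0…4.
Finally multiplying by (1 - 2z + z^2 - z^3 + z^4), the product of all factors after the first has coefficients 1,1,-2,-3,-1 for degrees 0…4.
[z^4] = 1·(-1) + 1·(-3) + 1·(-2) = -6.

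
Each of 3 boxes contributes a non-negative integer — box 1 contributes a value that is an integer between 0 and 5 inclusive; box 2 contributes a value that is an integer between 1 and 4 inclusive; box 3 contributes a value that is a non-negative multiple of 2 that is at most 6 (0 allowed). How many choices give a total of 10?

10

The generating function for the choices is (1 + q + q² + q³ + q⁴ + q⁵)·(q + q² + q³ + q⁴)·(1 + q² + q⁴ + q⁶); the count is [q¹⁰].
(1 + q + q² + q³ + q⁴ + q⁵) has coefficients 1,1,1,1,1,1 for degrees 0…5.
(q + q² + q³ + q⁴) has coefficients 0,1,1,1,1,0,0,0,0,0,0 for degrees 0…10.
Finally multiplying by (1 + q² + q⁴ + q⁶), the product of all factors after the first has coefficients 0,1,1,2,2,2,2,2,2,1,1 for degrees 0…10.
[q¹⁰] = 1·1 + 1·1 + 1·2 + 1·2 + 1·2 + 1·2 = 10.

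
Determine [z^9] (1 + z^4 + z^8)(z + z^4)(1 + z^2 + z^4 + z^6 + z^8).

3

(1 + z^4 + z^8) has coefficients 1,0,0,0,1,0,0,0,1 for degrees 0…8.
(z + z^4) has coefficients 0,1,0,0,1,0,0,0,0,0 for degrees 0…9.
Finally multiplying by (1 + z^2 + z^4 + z^6 + z^8), the product of all factors after the first has coefficients 0,1,0,1,1,1,1,1,1,1 for degrees 0…9.
[z^9] = 1·1 + 1·1 + 1·1 = 3.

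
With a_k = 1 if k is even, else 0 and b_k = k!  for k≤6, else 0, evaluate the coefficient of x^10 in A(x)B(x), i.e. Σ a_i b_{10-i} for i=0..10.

747

The convolution is the t^10 coefficient of A(t)B(t).
Σ = 1·0 + 0·0 + 1·0 + 0·0 + 1·720 + 0·120 + 1·24 + 0·6 + 1·2 + 0·1 + 1·1 = 747.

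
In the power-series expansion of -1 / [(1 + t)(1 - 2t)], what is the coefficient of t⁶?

-43

Partial fractions give a closed form: a_n = (-1/3)·(-1)^n + (-2/3)·2^n.
At n = 6: a_6 = -43.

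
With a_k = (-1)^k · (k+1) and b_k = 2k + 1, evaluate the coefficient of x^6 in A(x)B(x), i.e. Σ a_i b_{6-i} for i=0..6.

The convolution is the x^6 coefficient of A(x)B(x).
Σ = 1·13 − 2·11 + 3·9 − 4·7 + 5·5 − 6·3 + 7·1 = 4.

4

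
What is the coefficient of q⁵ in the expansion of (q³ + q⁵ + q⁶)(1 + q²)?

(q³ + q⁵ + q⁶) has coefficients 0,0,0,1,0,1 for degrees 0…5.
(1 + q²) has coefficients 1,0,1,0,0,0 for degrees 0…5.
[q⁵] = 1·1 + 1·1 = 2.

2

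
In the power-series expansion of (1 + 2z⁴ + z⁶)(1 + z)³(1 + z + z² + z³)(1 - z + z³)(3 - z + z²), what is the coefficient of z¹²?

36

(1 + 2z⁴ + z⁶) has coefficients 1,0,0,0,2,0,1 for degrees 0…6.
(1 + z)³ has coefficients 1,3,3,1,0,0,0,0,0,0,0,0,0 for degrees 0…12.
Multiplying by (1 + z + z² + z³) gives running coefficients 1,4,7,8,7,4,1,0,0,0,0,0,0 for degrees 0…12.
Multiplying by (1 - z + z³) gives running coefficients 1,3,3,2,3,4,5,6,4,1,0,0,0 for degrees 0…12.
Finally multiplying by (3 - z + z²), the product of all factors after the first has coefficients 3,8,7,6,10,11,14,17,11,5,3,1,0 for degrees 0…12.
[z¹²] = 1·0 + 2·11 + 1·14 = 36.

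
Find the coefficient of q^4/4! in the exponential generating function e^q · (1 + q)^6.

The EGF product rule gives c_4 = Σ_{k_1+k_2=4} C(4; k_1,k_2) · ∏ g_i(k_i), where e^q gives (1)^k; (1+q)^6 gives the falling factorial (6)_k.
g_1(k) for k = 0…4: 1, 1, 1, 1, 1.
g_2(k) for k = 0…4: 1, 6, 30, 120, 360.
c_4 = Σ_k C(4,k)·g_1(k)·g_2(4−k) = 1·1·360 + 4·1·120 + 6·1·30 + 4·1·6 + 1·1·1 = 360 + 480 + 180 + 24 + 1 = 1045.

1045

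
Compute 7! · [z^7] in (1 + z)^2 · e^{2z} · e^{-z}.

57

The EGF product rule gives c_7 = Σ_{k_1+k_2+k_3=7} C(7; k_1,k_2,k_3) · ∏ g_i(k_i), where (1+z)^2 gives the falling factorial (2)_k; e^{2z} gives (2)^k; e^{-z} gives (-1)^k.
g_1(k) for k = 0…7: 1, 2, 2, 0, 0, 0, 0, 0.
g_2(k) for k = 0…7: 1, 2, 4, 8, 16, 32, 64, 128.
g_3(k) for k = 0…7: 1, -1, 1, -1, 1, -1, 1, -1.
First combine the last two factors: h(k) = Σ_j C(k,j)·g_2(j)·g_3(k−j) for k = 0…7: 1, 1, 1, 1, 1, 1, 1, 1.
c_7 = Σ_k C(7,k)·g_1(k)·h(7−k) = 1·1·1 + 7·2·1 + 21·2·1 = 1 + 14 + 42 = 57.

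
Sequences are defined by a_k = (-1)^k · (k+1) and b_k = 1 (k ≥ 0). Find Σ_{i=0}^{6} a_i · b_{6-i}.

4

This is [x^6] in the product of the two ordinary generating functions.
Σ = 1·1 − 2·1 + 3·1 − 4·1 + 5·1 − 6·1 + 7·1 = 4.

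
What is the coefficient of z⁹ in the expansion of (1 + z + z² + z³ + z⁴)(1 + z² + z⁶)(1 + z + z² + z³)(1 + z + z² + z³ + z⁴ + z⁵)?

(1 + z + z² + z³ + z⁴) has coefficients 1,1,1,1,1 for degrees 0…4.
(1 + z² + z⁶) has coefficients 1,0,1,0,0,0,1,0,0,0 for degrees 0…9.
Multiplying by (1 + z + z² + z³) gives running coefficients 1,1,2,2,1,1,1,1,1,1 for degrees 0…9.
Finally multiplying by (1 + z + z² + z³ + z⁴ + z⁵), the product of all factors after the first has coefficients 1,2,4,6,7,8,8,8,7,6 for degrees 0…9.
[z⁹] = 1·6 + 1·7 + 1·8 + 1·8 + 1·8 = 37.

37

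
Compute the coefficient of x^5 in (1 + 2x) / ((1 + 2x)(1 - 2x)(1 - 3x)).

665

Partial fractions give a closed form: a_n = (-2)·2^n + (3)·3^n.
At n = 5: a_5 = 665.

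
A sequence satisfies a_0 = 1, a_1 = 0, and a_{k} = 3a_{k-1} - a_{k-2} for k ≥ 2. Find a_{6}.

-55

The ordinary generating function has denominator 1 - 3t + t^2.
Iterating the recurrence: a_0,…,a_{6} = 1, 0, -1, -3, -8, -21, -55.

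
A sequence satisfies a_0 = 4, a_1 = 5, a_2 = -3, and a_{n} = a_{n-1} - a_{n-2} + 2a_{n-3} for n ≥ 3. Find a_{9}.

The ordinary generating function has denominator 1 - y + y^2 - 2y^3.
Iterating the recurrence: a_0,…,a_{9} = 4, 5, -3, 0, 13, 7, -6, 13, 33, 8.

8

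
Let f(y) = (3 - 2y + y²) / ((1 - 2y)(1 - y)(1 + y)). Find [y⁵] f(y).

94

The denominator gives the recurrence a_n = 2a_(n−1) + a_(n−2) − 2a_(n−3) for n ≥ 3; the numerator fixes a_0 = 3, a_1 = 4, a_2 = 12.
Iterating: 3, 4, 12, 22, 48, 94, so a_5 = 94.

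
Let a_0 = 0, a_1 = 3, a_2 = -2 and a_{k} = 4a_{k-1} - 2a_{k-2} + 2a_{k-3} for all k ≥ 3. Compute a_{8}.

The ordinary generating function has denominator 1 - 4t + 2t^2 - 2t^3.
Iterating the recurrence: a_0,…,a_{8} = 0, 3, -2, -14, -46, -160, -576, -2076, -7472.

-7472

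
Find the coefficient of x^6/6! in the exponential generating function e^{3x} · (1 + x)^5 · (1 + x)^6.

The EGF product rule gives c_6 = Σ_{k_1+k_2+k_3=6} C(6; k_1,k_2,k_3) · ∏ g_i(k_i), where e^{3x} gives (3)^k; (1+x)^5 gives the falling factorial (5)_k; (1+x)^6 gives the falling factorial (6)_k.
g_1(k) for k = 0…6: 1, 3, 9, 27, 81, 243, 729.
g_2(k) for k = 0…6: 1, 5, 20, 60, 120, 120, 0.
g_3(k) for k = 0…6: 1, 6, 30, 120, 360, 720, 720.
First combine the last two factors: h(k) = Σ_j C(k,j)·g_2(j)·g_3(k−j) for k = 0…6: 1, 11, 110, 990, 7920, 55440, 332640.
c_6 = Σ_k C(6,k)·g_1(k)·h(6−k) = 1·1·332640 + 6·3·55440 + 15·9·7920 + 20·27·990 + 15·81·110 + 6·243·11 + 1·729·1 = 332640 + 997920 + 1069200 + 534600 + 133650 + 16038 + 729 = 3084777.

3084777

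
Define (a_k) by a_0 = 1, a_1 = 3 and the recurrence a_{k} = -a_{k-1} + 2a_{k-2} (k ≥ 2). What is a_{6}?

-41

The ordinary generating function has denominator 1 + q - 2q^2.
Iterating the recurrence: a_0,…,a_{6} = 1, 3, -1, 7, -9, 23, -41.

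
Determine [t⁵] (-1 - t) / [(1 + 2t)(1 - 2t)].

-16

Partial fractions give a closed form: a_n = (-1/4)·(-2)^n + (-3/4)·2^n.
At n = 5: a_5 = -16.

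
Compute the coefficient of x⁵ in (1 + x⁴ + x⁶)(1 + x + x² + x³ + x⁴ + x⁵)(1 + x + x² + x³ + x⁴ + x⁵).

(1 + x⁴ + x⁶) has coefficients 1,0,0,0,1,0 for degrees 0…5.
(1 + x + x² + x³ + x⁴ + x⁵) has coefficients 1,1,1,1,1,1 for degrees 0…5.
Finally multiplying by (1 + x + x² + x³ + x⁴ + x⁵), the product of all factors after the first has coefficients 1,2,3,4,5,6 for degrees 0…5.
[x⁵] = 1·6 + 1·2 = 8.

8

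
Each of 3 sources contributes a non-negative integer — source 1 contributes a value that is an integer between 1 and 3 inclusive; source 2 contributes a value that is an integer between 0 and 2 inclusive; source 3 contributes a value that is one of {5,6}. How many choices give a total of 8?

The generating function for the choices is (q + q^2 + q^3)·(1 + q + q^2)·(q^5 + q^6); the count is [q^8].
(q + q^2 + q^3) has coefficients 0,1,1,1 for degrees 0…3.
(1 + q + q^2) has coefficients 1,1,1,0,0,0,0,0,0 for degrees 0…8.
Finally multiplying by (q^5 + q^6), the product of all factors after the first has coefficients 0,0,0,0,0,1,2,2,1 for degrees 0…8.
[q^8] = 1·2 + 1·2 + 1·1 = 5.

5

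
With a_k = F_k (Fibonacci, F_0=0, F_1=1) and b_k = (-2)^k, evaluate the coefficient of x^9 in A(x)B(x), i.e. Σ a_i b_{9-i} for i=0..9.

Write out a_i and b_{9-i} for i = 0,…,9 and sum the products.
Σ = 0·(-512) + 1·256 + 1·(-128) + 2·64 + 3·(-32) + 5·16 + 8·(-8) + 13·4 + 21·(-2) + 34·1 = 220.

220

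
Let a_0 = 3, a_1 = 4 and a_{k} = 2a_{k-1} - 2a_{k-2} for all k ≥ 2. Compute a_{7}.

The ordinary generating function has denominator 1 - 2q + 2q^2.
Iterating the recurrence: a_0,…,a_{7} = 3, 4, 2, -4, -12, -16, -8, 16.

16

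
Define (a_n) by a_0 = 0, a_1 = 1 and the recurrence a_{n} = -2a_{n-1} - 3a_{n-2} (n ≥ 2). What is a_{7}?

The ordinary generating function has denominator 1 + 2t + 3t^2.
Iterating the recurrence: a_0,…,a_{7} = 0, 1, -2, 1, 4, -11, 10, 13.

13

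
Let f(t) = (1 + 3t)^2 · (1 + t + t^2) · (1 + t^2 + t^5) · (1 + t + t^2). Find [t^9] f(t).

(1 + 3t)^2 has coefficients 1,6,9 for degrees 0…2.
(1 + t + t^2) has coefficients 1,1,1,0,0,0,0,0,0,0 for degrees 0…9.
Multiplying by (1 + t^2 + t^5) gives running coefficients 1,1,2,1,1,1,1,1,0,0 for degrees 0…9.
Finally multiplying by (1 + t + t^2), the product of all factors after the first has coefficients 1,2,4,4,4,3,3,3,2,1 for degrees 0…9.
[t^9] = 1·1 + 6·2 + 9·3 = 40.

40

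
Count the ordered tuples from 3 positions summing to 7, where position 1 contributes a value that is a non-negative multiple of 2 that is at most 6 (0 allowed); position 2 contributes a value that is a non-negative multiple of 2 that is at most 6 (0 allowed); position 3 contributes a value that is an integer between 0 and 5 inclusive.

The generating function for the choices is (1 + q² + q⁴ + q⁶)·(1 + q² + q⁴ + q⁶)·(1 + q + q² + q³ + q⁴ + q⁵); the count is [q⁷].
(1 + q² + q⁴ + q⁶) has coefficients 1,0,1,0,1,0,1 for degrees 0…6.
(1 + q² + q⁴ + q⁶) has coefficients 1,0,1,0,1,0,1,0 for degrees 0…7.
Finally multiplying by (1 + q + q² + q³ + q⁴ + q⁵), the product of all factors after the first has coefficients 1,1,2,2,3,3,3,3 for degrees 0…7.
[q⁷] = 1·3 + 1·3 + 1·2 + 1·1 = 9.

9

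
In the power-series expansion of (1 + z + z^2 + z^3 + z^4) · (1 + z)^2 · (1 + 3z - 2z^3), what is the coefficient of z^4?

(1 + z + z^2 + z^3 + z^4) has coefficients 1,1,1,1,1 for degrees 0…4.
(1 + z)^2 has coefficients 1,2,1,0,0 for degrees 0…4.
Finally multiplying by (1 + 3z - 2z^3), the product of all factors after the first has coefficients 1,5,7,1,-4 for degrees 0…4.
[z^4] = 1·(-4) + 1·1 + 1·7 + 1·5 + 1·1 = 10.

10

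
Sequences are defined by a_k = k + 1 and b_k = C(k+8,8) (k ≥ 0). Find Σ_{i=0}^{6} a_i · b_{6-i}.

8008

The convolution is the t^6 coefficient of A(t)B(t).
Σ = 1·3003 + 2·1287 + 3·495 + 4·165 + 5·45 + 6·9 + 7·1 = 8008.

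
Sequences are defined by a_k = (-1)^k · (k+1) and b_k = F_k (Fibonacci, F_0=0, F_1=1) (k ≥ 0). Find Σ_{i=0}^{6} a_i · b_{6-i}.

-2

Write out a_i and b_{6-i} for i = 0,…,6 and sum the products.
Σ = 1·8 − 2·5 + 3·3 − 4·2 + 5·1 − 6·1 + 7·0 = -2.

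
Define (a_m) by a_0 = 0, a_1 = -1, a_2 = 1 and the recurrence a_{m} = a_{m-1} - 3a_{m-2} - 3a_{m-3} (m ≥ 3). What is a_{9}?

271

The ordinary generating function has denominator 1 - z + 3z^2 + 3z^3.
Iterating the recurrence: a_0,…,a_{9} = 0, -1, 1, 4, 4, -11, -35, -14, 124, 271.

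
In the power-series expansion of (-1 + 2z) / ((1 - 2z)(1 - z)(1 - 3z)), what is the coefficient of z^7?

-3280

Partial fractions give a closed form: a_n = (1/2)·1^n + (-3/2)·3^n.
At n = 7: a_7 = -3280.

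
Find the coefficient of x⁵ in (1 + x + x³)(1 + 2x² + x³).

2

(1 + x + x³) has coefficients 1,1,0,1 for degrees 0…3.
(1 + 2x² + x³) has coefficients 1,0,2,1,0,0 for degrees 0…5.
[x⁵] = 1·0 + 1·0 + 1·2 = 2.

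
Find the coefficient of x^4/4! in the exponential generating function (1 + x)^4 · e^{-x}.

-15

The EGF product rule gives c_4 = Σ_{k_1+k_2=4} C(4; k_1,k_2) · ∏ g_i(k_i), where (1+x)^4 gives the falling factorial (4)_k; e^{-x} gives (-1)^k.
g_1(k) for k = 0…4: 1, 4, 12, 24, 24.
g_2(k) for k = 0…4: 1, -1, 1, -1, 1.
c_4 = Σ_k C(4,k)·g_1(k)·g_2(4−k) = 1·1·1 + 4·4·(-1) + 6·12·1 + 4·24·(-1) + 1·24·1 = 1 − 16 + 72 − 96 + 24 = -15.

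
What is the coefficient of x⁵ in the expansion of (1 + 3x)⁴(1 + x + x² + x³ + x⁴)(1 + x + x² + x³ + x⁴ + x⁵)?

(1 + 3x)⁴ has coefficients 1,12,54,108,81 for degrees 0…4.
(1 + x + x² + x³ + x⁴) has coefficients 1,1,1,1,1,0 for degrees 0…5.
Finally multiplying by (1 + x + x² + x³ + x⁴ + x⁵), the product of all factors after the first has coefficients 1,2,3,4,5,5 for degrees 0…5.
[x⁵] = 1·5 + 12·5 + 54·4 + 108·3 + 81·2 = 767.

767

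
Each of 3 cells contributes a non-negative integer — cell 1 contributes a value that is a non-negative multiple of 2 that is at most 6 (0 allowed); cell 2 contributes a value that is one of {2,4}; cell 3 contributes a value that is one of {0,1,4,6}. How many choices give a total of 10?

The generating function for the choices is (1 + z^2 + z^4 + z^6)·(z^2 + z^4)·(1 + z + z^4 + z^6); the count is [z^10].
(1 + z^2 + z^4 + z^6) has coefficients 1,0,1,0,1,0,1 for degrees 0…6.
(z^2 + z^4) has coefficients 0,0,1,0,1,0,0,0,0,0,0 for degrees 0…10.
Finally multiplying by (1 + z + z^4 + z^6), the product of all factors after the first has coefficients 0,0,1,1,1,1,1,0,2,0,1 for degrees 0…10.
[z^10] = 1·1 + 1·2 + 1·1 + 1·1 = 5.

5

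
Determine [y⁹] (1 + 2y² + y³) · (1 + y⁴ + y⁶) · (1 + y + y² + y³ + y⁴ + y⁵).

(1 + 2y² + y³) has coefficients 1,0,2,1 for degrees 0…3.
(1 + y⁴ + y⁶) has coefficients 1,0,0,0,1,0,1,0,0,0 for degrees 0…9.
Finally multiplying by (1 + y + y² + y³ + y⁴ + y⁵), the product of all factors after the first has coefficients 1,1,1,1,2,2,2,2,2,2 for degrees 0…9.
[y⁹] = 1·2 + 2·2 + 1·2 = 8.

8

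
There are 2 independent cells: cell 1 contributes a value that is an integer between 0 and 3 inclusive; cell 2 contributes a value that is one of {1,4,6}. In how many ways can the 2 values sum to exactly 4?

The generating function for the choices is (1 + x + x² + x³)·(x + x⁴ + x⁶); the count is [x⁴].
(1 + x + x² + x³) has coefficients 1,1,1,1 for degrees 0…3.
(x + x⁴ + x⁶) has coefficients 0,1,0,0,1 for degrees 0…4.
[x⁴] = 1·1 + 1·0 + 1·0 + 1·1 = 2.

2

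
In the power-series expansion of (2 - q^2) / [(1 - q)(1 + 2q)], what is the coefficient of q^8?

The denominator gives the recurrence a_n = −a_(n−1) + 2a_(n−2) for n ≥ 3; the numerator fixes a_0 = 2, a_1 = -2, a_2 = 5.
Iterating: 2, -2, 5, -9, 19, -37, 75, -149, 299, so a_8 = 299.

299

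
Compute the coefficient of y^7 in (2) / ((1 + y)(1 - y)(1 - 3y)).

Partial fractions give a closed form: a_n = (1/4)·(-1)^n + (-1/2)·1^n + (9/4)·3^n.
At n = 7: a_7 = 4920.

4920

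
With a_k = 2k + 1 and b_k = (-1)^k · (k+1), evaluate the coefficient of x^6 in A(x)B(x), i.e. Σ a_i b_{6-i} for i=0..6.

4

This is [x^6] in the product of the two ordinary generating functions.
Σ = 1·7 + 3·(-6) + 5·5 + 7·(-4) + 9·3 + 11·(-2) + 13·1 = 4.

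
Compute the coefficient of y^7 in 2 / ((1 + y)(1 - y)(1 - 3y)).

The denominator gives the recurrence a_n = 3a_(n−1) + a_(n−2) − 3a_(n−3) for n ≥ 3; the numerator fixes a_0 = 2, a_1 = 6, a_2 = 20.
Iterating: 2, 6, 20, 60, 182, 546, 1640, 4920, so a_7 = 4920.

4920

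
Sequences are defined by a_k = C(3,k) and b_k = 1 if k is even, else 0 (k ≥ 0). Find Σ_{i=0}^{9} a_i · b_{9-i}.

This is [x^9] in the product of the two ordinary generating functions.
Σ = 1·0 + 3·1 + 3·0 + 1·1 + 0·0 + 0·1 + 0·0 + 0·1 + 0·0 + 0·1 = 4.

4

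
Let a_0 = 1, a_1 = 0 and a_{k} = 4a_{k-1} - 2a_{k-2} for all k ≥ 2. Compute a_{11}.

The ordinary generating function has denominator 1 - 4x + 2x^2.
Iterating the recurrence: a_0,…,a_{11} = 1, 0, -2, -8, -28, -96, -328, -1120, -3824, -13056, -44576, -152192.

-152192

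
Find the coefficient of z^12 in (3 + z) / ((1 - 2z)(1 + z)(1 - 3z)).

3966693

Partial fractions give a closed form: a_n = (-14/3)·2^n + (1/6)·(-1)^n + (15/2)·3^n.
At n = 12: a_12 = 3966693.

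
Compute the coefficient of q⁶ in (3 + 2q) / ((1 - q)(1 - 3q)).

4007

The denominator gives the recurrence a_n = 4a_(n−1) − 3a_(n−2) for n ≥ 3; the numerator fixes a_0 = 3, a_1 = 14, a_2 = 47.
Iterating: 3, 14, 47, 146, 443, 1334, 4007, so a_6 = 4007.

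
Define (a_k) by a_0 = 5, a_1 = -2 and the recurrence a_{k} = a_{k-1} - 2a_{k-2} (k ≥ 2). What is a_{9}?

64

The ordinary generating function has denominator 1 - q + 2q^2.
Iterating the recurrence: a_0,…,a_{9} = 5, -2, -12, -8, 16, 32, 0, -64, -64, 64.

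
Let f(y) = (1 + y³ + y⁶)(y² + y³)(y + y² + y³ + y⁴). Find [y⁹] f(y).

3

(1 + y³ + y⁶) has coefficients 1,0,0,1,0,0,1 for degrees 0…6.
(y² + y³) has coefficients 0,0,1,1,0,0,0,0,0,0 for degrees 0…9.
Finally multiplying by (y + y² + y³ + y⁴), the product of all factors after the first has coefficients 0,0,0,1,2,2,2,1,0,0 for degrees 0…9.
[y⁹] = 1·0 + 1·2 + 1·1 = 3.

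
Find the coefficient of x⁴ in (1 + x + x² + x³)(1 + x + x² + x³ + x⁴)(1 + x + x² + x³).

(1 + x + x² + x³) has coefficients 1,1,1,1 for degrees 0…3.
(1 + x + x² + x³ + x⁴) has coefficients 1,1,1,1,1 for degrees 0…4.
Finally multiplying by (1 + x + x² + x³), the product of all factors after the first has coefficients 1,2,3,4,4 for degrees 0…4.
[x⁴] = 1·4 + 1·4 + 1·3 + 1·2 = 13.

13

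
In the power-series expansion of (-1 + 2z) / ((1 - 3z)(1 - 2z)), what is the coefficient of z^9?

Partial fractions give a closed form: a_n = (-1)·3^n.
At n = 9: a_9 = -19683.

-19683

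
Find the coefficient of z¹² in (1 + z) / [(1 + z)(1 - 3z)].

The denominator gives the recurrence a_n = 2a_(n−1) + 3a_(n−2) for n ≥ 2; the numerator fixes a_0 = 1, a_1 = 3.
Iterating: 1, 3, 9, 27, 81, 243, 729, 2187, 6561, 19683, 59049, 177147, 531441, so a_12 = 531441.

531441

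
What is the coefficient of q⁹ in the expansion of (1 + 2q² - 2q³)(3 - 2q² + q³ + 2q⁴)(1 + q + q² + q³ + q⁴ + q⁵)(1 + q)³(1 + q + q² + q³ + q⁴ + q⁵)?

(1 + 2q² - 2q³) has coefficients 1,0,2,-2 for degrees 0…3.
(3 - 2q² + q³ + 2q⁴) has coefficients 3,0,-2,1,2,0,0,0,0,0 for degrees 0…9.
Multiplying by (1 + q + q² + q³ + q⁴ + q⁵) gives running coefficients 3,3,1,2,4,4,1,1,3,2 for degrees 0…9.
Multiplying by (1 + q)³ gives running coefficients 3,12,19,17,16,23,27,20,13,15 for degrees 0…9.
Finally multiplying by (1 + q + q² + q³ + q⁴ + q⁵), the product of all factors after the first has coefficients 3,15,34,51,67,90,114,122,116,114 for degrees 0…9.
[q⁹] = 1·114 + 2·122 − 2·114 = 130.

130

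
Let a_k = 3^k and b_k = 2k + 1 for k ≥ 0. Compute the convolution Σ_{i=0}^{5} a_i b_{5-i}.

Write out a_i and b_{5-i} for i = 0,…,5 and sum the products.
Σ = 1·11 + 3·9 + 9·7 + 27·5 + 81·3 + 243·1 = 722.

722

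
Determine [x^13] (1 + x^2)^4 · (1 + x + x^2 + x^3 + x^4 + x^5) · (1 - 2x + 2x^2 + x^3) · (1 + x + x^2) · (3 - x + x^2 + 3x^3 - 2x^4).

253

(1 + x^2)^4 has coefficients 1,0,4,0,6,0,4,0,1 for degrees 0…8.
(1 + x + x^2 + x^3 + x^4 + x^5) has coefficients 1,1,1,1,1,1,0,0,0,0,0,0,0,0 for degrees 0…13.
Multiplying by (1 - 2x + 2x^2 + x^3) gives running coefficients 1,-1,1,2,2,2,1,3,1,0,0,0,0,0 for degrees 0…13.
Multiplying by (1 + x + x^2) gives running coefficients 1,0,1,2,5,6,5,6,5,4,1,0,0,0 for degrees 0…13.
Finally multiplying by (3 - x + x^2 + 3x^3 - 2x^4), the product of all factors after the first has coefficients 3,-1,4,8,12,18,18,30,22,16,12,6,3,-5 for degrees 0…13.
[x^13] = 1·(-5) + 4·6 + 6·16 + 4·30 + 1·18 = 253.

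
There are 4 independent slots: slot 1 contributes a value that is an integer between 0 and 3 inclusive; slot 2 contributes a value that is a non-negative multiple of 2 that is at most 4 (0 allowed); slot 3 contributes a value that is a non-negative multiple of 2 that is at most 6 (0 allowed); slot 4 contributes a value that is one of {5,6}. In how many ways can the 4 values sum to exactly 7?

The generating function for the choices is (1 + z + z^2 + z^3)·(1 + z^2 + z^4)·(1 + z^2 + z^4 + z^6)·(z^5 + z^6); the count is [z^7].
(1 + z + z^2 + z^3) has coefficients 1,1,1,1 for degrees 0…3.
(1 + z^2 + z^4) has coefficients 1,0,1,0,1,0,0,0 for degrees 0…7.
Multiplying by (1 + z^2 + z^4 + z^6) gives running coefficients 1,0,2,0,3,0,3,0 for degrees 0…7.
Finally multiplying by (z^5 + z^6), the product of all factors after the first has coefficients 0,0,0,0,0,1,1,2 for degrees 0…7.
[z^7] = 1·2 + 1·1 + 1·1 + 1·0 = 4.

4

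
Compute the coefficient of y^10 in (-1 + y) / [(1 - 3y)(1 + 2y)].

-24234

Partial fractions give a closed form: a_n = (-2/5)·3^n + (-3/5)·(-2)^n.
At n = 10: a_10 = -24234.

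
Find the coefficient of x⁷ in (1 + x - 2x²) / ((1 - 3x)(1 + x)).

The denominator gives the recurrence a_n = 2a_(n−1) + 3a_(n−2) for n ≥ 3; the numerator fixes a_0 = 1, a_1 = 3, a_2 = 7.
Iterating: 1, 3, 7, 23, 67, 203, 607, 1823, so a_7 = 1823.

1823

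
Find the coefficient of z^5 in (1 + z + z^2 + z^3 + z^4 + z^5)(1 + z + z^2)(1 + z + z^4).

8

(1 + z + z^2 + z^3 + z^4 + z^5) has coefficients 1,1,1,1,1,1 for degrees 0…5.
(1 + z + z^2) has coefficients 1,1,1,0,0,0 for degrees 0…5.
Finally multiplying by (1 + z + z^4), the product of all factors after the first has coefficients 1,2,2,1,1,1 for degrees 0…5.
[z^5] = 1·1 + 1·1 + 1·1 + 1·2 + 1·2 + 1·1 = 8.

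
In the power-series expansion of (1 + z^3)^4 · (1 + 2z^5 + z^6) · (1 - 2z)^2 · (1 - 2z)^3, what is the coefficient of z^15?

(1 + z^3)^4 has coefficients 1,0,0,4,0,0,6,0,0,4,0,0,1 for degrees 0…12.
(1 + 2z^5 + z^6) has coefficients 1,0,0,0,0,2,1,0,0,0,0,0,0,0,0,0 for degrees 0…15.
Multiplying by (1 - 2z)^2 gives running coefficients 1,-4,4,0,0,2,-7,4,4,0,0,0,0,0,0,0 for degrees 0…15.
Finally multiplying by (1 - 2z)^3, the product of all factors after the first has coefficients 1,-10,40,-80,80,-30,-19,70,-120,80,16,-32,0,0,0,0 for degrees 0…15.
[z^15] = 1·0 + 4·0 + 6·80 + 4·(-19) + 1·(-80) = 324.

324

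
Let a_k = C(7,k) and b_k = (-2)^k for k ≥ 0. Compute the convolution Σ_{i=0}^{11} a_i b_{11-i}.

-16

This is [x^11] in the product of the two ordinary generating functions.
Σ = 1·(-2048) + 7·1024 + 21·(-512) + 35·256 + 35·(-128) + 21·64 + 7·(-32) + 1·16 + 0·(-8) + 0·4 + 0·(-2) + 0·1 = -16.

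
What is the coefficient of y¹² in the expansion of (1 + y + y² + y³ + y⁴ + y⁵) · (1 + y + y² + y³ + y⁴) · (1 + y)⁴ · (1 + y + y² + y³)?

(1 + y + y² + y³ + y⁴ + y⁵) has coefficients 1,1,1,1,1,1 for degrees 0…5.
(1 + y + y² + y³ + y⁴) has coefficients 1,1,1,1,1,0,0,0,0,0,0,0,0 for degrees 0…12.
Multiplying by (1 + y)⁴ gives running coefficients 1,5,11,15,16,15,11,5,1,0,0,0,0 for degrees 0…12.
Finally multiplying by (1 + y + y² + y³), the product of all factors after the first has coefficients 1,6,17,32,47,57,57,47,32,17,6,1,0 for degrees 0…12.
[y¹²] = 1·0 + 1·1 + 1·6 + 1·17 + 1·32 + 1·47 = 103.

103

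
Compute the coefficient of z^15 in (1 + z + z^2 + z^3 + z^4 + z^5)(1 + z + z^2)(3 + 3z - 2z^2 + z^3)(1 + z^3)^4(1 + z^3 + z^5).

(1 + z + z^2 + z^3 + z^4 + z^5) has coefficients 1,1,1,1,1,1 for degrees 0…5.
(1 + z + z^2) has coefficients 1,1,1,0,0,0,0,0,0,0,0,0,0,0,0,0 for degrees 0…15.
Multiplying by (3 + 3z - 2z^2 + z^3) gives running coefficients 3,6,4,2,-1,1,0,0,0,0,0,0,0,0,0,0 for degrees 0…15.
Multiplying by (1 + z^3)^4 gives running coefficients 3,6,4,14,23,17,26,32,28,24,18,22,11,2,8,2 for degrees 0…15.
Finally multiplying by (1 + z^3 + z^5), the product of all factors after the first has coefficients 3,6,4,17,29,24,46,59,59,73,67,76,67,48,54,31 for degrees 0…15.
[z^15] = 1·31 + 1·54 + 1·48 + 1·67 + 1·76 + 1·67 = 343.

343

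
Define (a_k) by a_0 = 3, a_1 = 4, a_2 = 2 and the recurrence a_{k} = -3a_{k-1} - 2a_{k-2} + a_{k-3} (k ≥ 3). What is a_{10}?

The ordinary generating function has denominator 1 + 3x + 2x^2 - x^3.
Iterating the recurrence: a_0,…,a_{10} = 3, 4, 2, -11, 33, -75, 148, -261, 412, -566, 613.

613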